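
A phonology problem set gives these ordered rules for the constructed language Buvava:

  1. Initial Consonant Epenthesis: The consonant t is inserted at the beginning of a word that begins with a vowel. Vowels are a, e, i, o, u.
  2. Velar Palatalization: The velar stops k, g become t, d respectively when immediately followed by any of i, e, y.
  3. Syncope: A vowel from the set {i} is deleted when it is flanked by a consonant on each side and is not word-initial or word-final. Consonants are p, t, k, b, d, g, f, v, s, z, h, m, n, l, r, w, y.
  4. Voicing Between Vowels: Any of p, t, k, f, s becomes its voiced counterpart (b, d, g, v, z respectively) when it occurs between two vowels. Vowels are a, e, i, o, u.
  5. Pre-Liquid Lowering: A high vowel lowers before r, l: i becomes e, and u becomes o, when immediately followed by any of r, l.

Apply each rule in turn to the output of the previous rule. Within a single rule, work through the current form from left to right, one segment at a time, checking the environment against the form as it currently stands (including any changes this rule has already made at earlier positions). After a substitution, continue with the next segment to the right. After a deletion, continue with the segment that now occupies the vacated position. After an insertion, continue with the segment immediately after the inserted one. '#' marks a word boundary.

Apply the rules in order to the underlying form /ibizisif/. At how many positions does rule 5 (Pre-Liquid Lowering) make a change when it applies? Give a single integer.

1 Initial Consonant Epenthesis: [ibizisif] → [tibizisif]
2 Velar Palatalization: no change — [tibizisif]
3 Syncope: [tibizisif] → [tbzsf]
4 Voicing Between Vowels: no change — [tbzsf]
5 Pre-Liquid Lowering: no change — [tbzsf]
Rule 5 changed 0 position(s).

0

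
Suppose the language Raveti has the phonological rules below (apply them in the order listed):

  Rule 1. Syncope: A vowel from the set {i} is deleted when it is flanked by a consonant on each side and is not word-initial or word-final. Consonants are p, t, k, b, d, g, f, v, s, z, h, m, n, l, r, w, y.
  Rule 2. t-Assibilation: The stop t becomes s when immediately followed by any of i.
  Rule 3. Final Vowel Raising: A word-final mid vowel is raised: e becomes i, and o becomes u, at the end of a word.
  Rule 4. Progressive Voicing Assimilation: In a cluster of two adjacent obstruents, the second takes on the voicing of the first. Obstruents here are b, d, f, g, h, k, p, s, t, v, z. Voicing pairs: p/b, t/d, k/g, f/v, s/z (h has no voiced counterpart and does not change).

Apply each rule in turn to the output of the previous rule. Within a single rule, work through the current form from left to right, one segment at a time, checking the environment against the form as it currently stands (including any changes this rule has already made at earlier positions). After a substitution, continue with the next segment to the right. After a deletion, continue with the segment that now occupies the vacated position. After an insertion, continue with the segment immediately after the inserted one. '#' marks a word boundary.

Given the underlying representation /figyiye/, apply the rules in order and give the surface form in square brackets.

[fkyyi]

Rule 1 Syncope: [figyiye] → [fgyye]
Rule 2 t-Assibilation: no change — [fgyye]
Rule 3 Final Vowel Raising: [fgyye] → [fgyyi]
Rule 4 Progressive Voicing Assimilation: [fgyyi] → [fkyyi]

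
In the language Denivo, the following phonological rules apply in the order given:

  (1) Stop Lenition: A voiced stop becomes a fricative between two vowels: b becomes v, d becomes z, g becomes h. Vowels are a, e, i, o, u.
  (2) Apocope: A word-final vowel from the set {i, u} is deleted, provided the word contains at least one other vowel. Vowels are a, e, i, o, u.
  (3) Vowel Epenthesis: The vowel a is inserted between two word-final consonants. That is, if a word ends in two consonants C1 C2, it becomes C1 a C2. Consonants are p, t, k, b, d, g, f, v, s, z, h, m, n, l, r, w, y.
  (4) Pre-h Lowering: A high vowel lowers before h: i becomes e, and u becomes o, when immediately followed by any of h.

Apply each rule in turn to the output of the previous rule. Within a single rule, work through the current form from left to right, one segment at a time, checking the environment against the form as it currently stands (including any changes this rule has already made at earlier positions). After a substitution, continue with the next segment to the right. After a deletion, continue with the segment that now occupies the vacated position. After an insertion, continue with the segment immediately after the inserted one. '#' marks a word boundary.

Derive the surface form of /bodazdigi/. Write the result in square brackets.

[bozazdeh]

(1) Stop Lenition: [bodazdigi] → [bozazdihi]
(2) Apocope: [bozazdihi] → [bozazdih]
(3) Vowel Epenthesis: no change — [bozazdih]
(4) Pre-h Lowering: [bozazdih] → [bozazdeh]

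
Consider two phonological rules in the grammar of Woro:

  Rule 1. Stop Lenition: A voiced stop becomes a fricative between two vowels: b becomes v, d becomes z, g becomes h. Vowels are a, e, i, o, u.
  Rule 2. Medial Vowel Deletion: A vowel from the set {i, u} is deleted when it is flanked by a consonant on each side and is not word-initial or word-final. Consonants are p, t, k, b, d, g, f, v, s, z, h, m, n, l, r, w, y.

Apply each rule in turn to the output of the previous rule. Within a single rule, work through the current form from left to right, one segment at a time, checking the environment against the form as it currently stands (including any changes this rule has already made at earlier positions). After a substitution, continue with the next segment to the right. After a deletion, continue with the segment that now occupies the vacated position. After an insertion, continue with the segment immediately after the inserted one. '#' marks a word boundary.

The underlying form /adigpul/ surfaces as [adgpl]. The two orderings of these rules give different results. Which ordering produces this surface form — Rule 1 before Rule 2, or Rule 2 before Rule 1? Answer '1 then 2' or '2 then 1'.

Order 1 then 2:
  1 Stop Lenition: [adigpul] → [azigpul]
  2 Medial Vowel Deletion: [azigpul] → [azgpl]
  result: [azgpl]
Order 2 then 1:
  2 Medial Vowel Deletion: [adigpul] → [adgpl]
  1 Stop Lenition: no change — [adgpl]
  result: [adgpl]

2 then 1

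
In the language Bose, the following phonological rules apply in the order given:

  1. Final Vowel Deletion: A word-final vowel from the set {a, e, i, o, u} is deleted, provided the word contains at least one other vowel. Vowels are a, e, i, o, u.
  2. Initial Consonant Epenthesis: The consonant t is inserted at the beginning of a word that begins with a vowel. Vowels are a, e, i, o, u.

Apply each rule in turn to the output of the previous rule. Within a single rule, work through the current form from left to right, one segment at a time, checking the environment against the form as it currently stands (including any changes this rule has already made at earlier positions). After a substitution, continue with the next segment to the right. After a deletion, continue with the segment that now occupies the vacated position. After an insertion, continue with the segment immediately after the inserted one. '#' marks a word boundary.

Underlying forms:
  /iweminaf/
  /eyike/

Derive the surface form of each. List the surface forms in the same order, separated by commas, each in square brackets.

/iweminaf/:
  1 Final Vowel Deletion: no change — [iweminaf]
  2 Initial Consonant Epenthesis: [iweminaf] → [tiweminaf]
/eyike/:
  1 Final Vowel Deletion: [eyike] → [eyik]
  2 Initial Consonant Epenthesis: [eyik] → [teyik]

[tiweminaf], [teyik]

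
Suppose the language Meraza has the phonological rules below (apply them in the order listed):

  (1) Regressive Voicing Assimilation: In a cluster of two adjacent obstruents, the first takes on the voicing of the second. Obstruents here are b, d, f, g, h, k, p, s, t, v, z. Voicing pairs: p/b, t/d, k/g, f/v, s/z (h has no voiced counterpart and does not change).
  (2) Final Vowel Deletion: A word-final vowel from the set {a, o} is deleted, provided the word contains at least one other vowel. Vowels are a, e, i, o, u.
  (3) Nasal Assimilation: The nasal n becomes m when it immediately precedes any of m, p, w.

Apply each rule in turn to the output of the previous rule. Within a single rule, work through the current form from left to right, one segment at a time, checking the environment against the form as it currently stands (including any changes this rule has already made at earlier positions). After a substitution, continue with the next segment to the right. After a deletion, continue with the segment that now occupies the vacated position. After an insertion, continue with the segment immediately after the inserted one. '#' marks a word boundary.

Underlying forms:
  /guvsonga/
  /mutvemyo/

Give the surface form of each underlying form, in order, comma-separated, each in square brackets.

/guvsonga/:
  (1) Regressive Voicing Assimilation: [guvsonga] → [gufsonga]
  (2) Final Vowel Deletion: [gufsonga] → [gufsong]
  (3) Nasal Assimilation: no change — [gufsong]
/mutvemyo/:
  (1) Regressive Voicing Assimilation: [mutvemyo] → [mudvemyo]
  (2) Final Vowel Deletion: [mudvemyo] → [mudvemy]
  (3) Nasal Assimilation: no change — [mudvemy]

[gufsong], [mudvemy]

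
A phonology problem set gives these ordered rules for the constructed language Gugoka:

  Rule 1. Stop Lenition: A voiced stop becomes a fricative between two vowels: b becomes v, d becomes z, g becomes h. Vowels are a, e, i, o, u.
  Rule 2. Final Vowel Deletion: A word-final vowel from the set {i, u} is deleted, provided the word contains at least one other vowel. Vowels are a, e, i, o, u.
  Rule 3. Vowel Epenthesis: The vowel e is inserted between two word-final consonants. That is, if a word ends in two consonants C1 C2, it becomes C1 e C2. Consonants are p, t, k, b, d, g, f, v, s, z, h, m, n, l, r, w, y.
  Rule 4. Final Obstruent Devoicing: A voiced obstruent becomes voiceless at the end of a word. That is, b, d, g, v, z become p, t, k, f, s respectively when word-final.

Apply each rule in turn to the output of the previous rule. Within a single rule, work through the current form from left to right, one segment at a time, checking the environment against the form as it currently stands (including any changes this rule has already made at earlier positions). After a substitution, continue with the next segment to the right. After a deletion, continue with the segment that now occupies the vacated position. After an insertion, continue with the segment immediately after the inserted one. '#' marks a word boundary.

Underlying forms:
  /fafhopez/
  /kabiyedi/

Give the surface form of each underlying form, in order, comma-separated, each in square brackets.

/fafhopez/:
  Rule 1 Stop Lenition: no change — [fafhopez]
  Rule 2 Final Vowel Deletion: no change — [fafhopez]
  Rule 3 Vowel Epenthesis: no change — [fafhopez]
  Rule 4 Final Obstruent Devoicing: [fafhopez] → [fafhopes]
/kabiyedi/:
  Rule 1 Stop Lenition: [kabiyedi] → [kaviyezi]
  Rule 2 Final Vowel Deletion: [kaviyezi] → [kaviyez]
  Rule 3 Vowel Epenthesis: no change — [kaviyez]
  Rule 4 Final Obstruent Devoicing: [kaviyez] → [kaviyes]

[fafhopes], [kaviyes]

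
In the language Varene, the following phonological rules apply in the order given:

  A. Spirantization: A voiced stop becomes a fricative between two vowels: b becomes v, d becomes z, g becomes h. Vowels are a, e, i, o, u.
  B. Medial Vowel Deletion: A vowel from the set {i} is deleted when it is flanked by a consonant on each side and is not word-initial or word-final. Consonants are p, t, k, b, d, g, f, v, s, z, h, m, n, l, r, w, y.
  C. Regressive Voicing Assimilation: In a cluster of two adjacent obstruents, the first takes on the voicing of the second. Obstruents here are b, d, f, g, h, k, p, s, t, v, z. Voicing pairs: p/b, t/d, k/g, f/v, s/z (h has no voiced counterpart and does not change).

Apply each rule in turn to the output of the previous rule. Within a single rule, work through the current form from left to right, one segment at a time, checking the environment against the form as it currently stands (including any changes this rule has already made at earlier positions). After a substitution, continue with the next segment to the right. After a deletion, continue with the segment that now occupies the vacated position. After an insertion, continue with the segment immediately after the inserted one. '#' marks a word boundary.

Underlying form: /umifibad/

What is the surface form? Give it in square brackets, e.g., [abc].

A Spirantization: [umifibad] → [umifivad]
B Medial Vowel Deletion: [umifivad] → [umfvad]
C Regressive Voicing Assimilation: [umfvad] → [umvvad]

[umvvad]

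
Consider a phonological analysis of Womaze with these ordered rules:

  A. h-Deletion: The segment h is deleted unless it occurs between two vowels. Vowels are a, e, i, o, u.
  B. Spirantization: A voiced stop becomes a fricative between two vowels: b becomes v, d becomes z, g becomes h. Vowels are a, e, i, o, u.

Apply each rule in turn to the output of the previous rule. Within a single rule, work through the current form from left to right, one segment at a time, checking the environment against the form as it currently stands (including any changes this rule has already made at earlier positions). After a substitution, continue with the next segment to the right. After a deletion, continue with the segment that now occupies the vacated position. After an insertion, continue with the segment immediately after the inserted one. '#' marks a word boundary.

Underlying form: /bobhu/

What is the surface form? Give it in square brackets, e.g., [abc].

[bovu]

A h-Deletion: [bobhu] → [bobu]
B Spirantization: [bobu] → [bovu]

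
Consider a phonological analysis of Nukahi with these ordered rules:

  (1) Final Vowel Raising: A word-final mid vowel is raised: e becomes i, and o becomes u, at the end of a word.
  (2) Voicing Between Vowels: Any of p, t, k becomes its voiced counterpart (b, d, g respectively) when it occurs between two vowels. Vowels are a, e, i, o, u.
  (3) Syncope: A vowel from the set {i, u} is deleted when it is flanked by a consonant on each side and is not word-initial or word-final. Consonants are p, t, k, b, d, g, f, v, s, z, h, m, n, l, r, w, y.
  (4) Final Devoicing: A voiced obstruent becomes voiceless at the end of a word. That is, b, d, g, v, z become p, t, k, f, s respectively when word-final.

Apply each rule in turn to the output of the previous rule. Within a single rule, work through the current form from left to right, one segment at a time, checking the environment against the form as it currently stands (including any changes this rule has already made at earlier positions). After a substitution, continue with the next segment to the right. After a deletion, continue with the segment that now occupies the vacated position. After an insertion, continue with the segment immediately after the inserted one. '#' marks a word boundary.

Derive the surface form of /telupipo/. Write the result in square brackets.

(1) Final Vowel Raising: [telupipo] → [telupipu]
(2) Voicing Between Vowels: [telupipu] → [telubibu]
(3) Syncope: [telubibu] → [telbbu]
(4) Final Devoicing: no change — [telbbu]

[telbbu]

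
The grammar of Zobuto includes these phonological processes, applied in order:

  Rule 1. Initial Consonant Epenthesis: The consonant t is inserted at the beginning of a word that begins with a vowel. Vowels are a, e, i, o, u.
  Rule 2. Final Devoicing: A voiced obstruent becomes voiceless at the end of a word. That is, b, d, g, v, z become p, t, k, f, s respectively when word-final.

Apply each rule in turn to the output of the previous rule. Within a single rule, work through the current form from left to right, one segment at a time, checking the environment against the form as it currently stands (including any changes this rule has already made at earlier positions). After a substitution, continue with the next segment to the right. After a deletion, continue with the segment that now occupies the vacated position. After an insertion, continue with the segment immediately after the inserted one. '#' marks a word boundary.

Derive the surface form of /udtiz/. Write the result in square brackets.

[tudtis]

Rule 1 Initial Consonant Epenthesis: [udtiz] → [tudtiz]
Rule 2 Final Devoicing: [tudtiz] → [tudtis]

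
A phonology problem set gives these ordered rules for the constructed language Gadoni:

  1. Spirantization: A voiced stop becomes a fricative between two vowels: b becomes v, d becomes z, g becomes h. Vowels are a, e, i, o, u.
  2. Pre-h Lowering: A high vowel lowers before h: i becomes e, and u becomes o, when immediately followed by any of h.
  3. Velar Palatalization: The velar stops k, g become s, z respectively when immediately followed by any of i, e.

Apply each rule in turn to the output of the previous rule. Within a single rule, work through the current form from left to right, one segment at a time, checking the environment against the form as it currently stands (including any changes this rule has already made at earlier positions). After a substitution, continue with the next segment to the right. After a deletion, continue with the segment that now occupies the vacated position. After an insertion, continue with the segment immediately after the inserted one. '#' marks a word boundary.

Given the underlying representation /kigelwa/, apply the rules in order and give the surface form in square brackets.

1 Spirantization: [kigelwa] → [kihelwa]
2 Pre-h Lowering: [kihelwa] → [kehelwa]
3 Velar Palatalization: [kehelwa] → [sehelwa]

[sehelwa]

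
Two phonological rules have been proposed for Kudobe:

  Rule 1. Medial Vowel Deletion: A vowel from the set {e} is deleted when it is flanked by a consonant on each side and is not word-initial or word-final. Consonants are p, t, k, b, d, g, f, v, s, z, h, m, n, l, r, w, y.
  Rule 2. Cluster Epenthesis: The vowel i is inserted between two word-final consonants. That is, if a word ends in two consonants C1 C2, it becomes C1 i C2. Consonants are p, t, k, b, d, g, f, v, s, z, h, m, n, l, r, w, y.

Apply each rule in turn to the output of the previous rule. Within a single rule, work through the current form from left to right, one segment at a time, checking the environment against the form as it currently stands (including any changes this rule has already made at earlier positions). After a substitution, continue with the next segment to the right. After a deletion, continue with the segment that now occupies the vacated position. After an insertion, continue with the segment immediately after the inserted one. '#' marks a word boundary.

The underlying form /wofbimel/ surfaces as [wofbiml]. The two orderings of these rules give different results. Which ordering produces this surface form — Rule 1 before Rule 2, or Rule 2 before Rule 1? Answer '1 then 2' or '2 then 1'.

2 then 1

Order 1 then 2:
  1 Medial Vowel Deletion: [wofbimel] → [wofbiml]
  2 Cluster Epenthesis: [wofbiml] → [wofbimil]
  result: [wofbimil]
Order 2 then 1:
  2 Cluster Epenthesis: no change — [wofbimel]
  1 Medial Vowel Deletion: [wofbimel] → [wofbiml]
  result: [wofbiml]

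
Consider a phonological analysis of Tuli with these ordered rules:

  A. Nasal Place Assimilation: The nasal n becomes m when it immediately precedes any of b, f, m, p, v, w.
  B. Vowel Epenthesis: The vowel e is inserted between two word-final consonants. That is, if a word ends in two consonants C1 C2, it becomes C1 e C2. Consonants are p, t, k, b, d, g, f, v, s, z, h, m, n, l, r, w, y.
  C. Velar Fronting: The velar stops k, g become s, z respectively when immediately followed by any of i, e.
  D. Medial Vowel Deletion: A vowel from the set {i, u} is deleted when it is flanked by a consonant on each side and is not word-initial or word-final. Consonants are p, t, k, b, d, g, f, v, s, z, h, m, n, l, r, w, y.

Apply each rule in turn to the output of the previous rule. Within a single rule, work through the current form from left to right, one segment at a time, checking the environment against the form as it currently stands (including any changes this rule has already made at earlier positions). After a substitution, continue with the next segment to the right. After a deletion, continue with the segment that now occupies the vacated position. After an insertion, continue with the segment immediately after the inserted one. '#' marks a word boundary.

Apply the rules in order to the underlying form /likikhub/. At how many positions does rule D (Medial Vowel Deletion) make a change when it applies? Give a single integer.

A Nasal Place Assimilation: no change — [likikhub]
B Vowel Epenthesis: no change — [likikhub]
C Velar Fronting: [likikhub] → [lisikhub]
D Medial Vowel Deletion: [lisikhub] → [lskhb]
Rule D changed 3 position(s).

3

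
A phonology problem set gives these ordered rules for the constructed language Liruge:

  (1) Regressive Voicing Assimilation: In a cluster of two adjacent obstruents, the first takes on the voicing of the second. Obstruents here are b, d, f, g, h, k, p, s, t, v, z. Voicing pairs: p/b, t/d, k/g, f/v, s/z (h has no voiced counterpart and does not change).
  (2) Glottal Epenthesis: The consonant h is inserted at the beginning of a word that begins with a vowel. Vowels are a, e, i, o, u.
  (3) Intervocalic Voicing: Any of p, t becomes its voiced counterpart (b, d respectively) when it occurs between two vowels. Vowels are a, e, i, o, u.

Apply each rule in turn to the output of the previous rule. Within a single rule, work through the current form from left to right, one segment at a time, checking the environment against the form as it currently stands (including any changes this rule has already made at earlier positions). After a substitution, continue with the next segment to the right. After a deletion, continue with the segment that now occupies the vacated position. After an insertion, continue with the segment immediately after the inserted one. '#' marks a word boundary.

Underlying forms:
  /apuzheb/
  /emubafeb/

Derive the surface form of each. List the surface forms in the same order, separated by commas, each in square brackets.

/apuzheb/:
  (1) Regressive Voicing Assimilation: [apuzheb] → [apusheb]
  (2) Glottal Epenthesis: [apusheb] → [hapusheb]
  (3) Intervocalic Voicing: [hapusheb] → [habusheb]
/emubafeb/:
  (1) Regressive Voicing Assimilation: no change — [emubafeb]
  (2) Glottal Epenthesis: [emubafeb] → [hemubafeb]
  (3) Intervocalic Voicing: no change — [hemubafeb]

[habusheb], [hemubafeb]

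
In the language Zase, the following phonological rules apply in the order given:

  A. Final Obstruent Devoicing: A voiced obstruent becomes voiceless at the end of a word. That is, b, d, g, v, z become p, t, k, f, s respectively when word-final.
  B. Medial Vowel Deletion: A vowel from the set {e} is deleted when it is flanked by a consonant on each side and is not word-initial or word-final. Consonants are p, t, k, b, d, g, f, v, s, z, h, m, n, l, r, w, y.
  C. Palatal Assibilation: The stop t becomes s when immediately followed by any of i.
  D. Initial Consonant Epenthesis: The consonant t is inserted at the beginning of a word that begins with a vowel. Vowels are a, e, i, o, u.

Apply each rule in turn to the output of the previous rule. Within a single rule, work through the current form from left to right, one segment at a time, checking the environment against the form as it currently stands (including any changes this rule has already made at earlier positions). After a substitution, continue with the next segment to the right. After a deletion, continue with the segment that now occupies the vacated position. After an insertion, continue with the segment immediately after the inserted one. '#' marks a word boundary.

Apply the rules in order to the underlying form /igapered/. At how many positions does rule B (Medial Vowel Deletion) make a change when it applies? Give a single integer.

A Final Obstruent Devoicing: [igapered] → [igaperet]
B Medial Vowel Deletion: [igaperet] → [igaprt]
C Palatal Assibilation: no change — [igaprt]
D Initial Consonant Epenthesis: [igaprt] → [tigaprt]
Rule B changed 2 position(s).

2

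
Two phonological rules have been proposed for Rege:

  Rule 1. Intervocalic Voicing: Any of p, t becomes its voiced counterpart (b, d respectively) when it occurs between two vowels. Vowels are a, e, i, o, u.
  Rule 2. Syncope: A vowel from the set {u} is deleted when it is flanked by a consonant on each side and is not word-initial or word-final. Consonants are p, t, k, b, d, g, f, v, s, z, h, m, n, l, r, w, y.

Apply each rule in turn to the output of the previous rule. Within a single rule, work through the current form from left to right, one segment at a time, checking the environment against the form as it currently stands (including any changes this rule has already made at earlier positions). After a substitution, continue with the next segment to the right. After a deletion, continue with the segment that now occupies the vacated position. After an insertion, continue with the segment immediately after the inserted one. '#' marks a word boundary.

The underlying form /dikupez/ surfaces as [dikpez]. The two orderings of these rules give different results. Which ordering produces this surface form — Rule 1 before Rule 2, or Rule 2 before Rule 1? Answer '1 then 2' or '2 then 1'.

Order 1 then 2:
  1 Intervocalic Voicing: [dikupez] → [dikubez]
  2 Syncope: [dikubez] → [dikbez]
  result: [dikbez]
Order 2 then 1:
  2 Syncope: [dikupez] → [dikpez]
  1 Intervocalic Voicing: no change — [dikpez]
  result: [dikpez]

2 then 1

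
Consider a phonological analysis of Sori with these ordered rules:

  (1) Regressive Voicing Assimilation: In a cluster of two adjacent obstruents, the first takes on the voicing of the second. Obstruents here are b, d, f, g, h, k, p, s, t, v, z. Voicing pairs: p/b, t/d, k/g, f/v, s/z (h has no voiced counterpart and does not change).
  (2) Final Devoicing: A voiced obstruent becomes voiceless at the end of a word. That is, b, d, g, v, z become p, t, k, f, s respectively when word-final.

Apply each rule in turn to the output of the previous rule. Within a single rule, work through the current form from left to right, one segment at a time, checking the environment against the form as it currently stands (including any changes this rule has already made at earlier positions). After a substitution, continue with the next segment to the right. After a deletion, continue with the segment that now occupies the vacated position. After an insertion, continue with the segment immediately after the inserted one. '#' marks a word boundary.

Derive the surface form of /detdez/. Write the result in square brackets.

[deddes]

(1) Regressive Voicing Assimilation: [detdez] → [deddez]
(2) Final Devoicing: [deddez] → [deddes]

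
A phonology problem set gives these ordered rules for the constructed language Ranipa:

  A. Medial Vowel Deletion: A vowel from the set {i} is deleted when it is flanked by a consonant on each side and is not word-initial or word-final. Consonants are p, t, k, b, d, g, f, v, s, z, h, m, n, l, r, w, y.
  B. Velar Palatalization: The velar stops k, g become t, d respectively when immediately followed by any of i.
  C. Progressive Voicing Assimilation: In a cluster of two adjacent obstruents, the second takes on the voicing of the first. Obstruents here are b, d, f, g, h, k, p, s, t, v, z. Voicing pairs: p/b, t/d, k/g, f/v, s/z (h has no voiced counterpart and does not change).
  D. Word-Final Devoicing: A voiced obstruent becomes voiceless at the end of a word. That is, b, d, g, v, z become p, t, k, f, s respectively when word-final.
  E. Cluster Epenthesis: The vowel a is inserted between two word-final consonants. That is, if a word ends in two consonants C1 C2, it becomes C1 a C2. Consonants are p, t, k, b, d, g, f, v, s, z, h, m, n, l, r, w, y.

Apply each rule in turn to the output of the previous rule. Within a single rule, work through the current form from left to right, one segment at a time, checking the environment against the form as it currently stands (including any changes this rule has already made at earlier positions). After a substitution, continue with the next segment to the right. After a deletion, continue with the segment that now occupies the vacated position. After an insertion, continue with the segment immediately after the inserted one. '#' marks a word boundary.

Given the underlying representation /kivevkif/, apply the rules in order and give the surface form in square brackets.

A Medial Vowel Deletion: [kivevkif] → [kvevkf]
B Velar Palatalization: no change — [kvevkf]
C Progressive Voicing Assimilation: [kvevkf] → [kfevgv]
D Word-Final Devoicing: [kfevgv] → [kfevgf]
E Cluster Epenthesis: [kfevgf] → [kfevgaf]

[kfevgaf]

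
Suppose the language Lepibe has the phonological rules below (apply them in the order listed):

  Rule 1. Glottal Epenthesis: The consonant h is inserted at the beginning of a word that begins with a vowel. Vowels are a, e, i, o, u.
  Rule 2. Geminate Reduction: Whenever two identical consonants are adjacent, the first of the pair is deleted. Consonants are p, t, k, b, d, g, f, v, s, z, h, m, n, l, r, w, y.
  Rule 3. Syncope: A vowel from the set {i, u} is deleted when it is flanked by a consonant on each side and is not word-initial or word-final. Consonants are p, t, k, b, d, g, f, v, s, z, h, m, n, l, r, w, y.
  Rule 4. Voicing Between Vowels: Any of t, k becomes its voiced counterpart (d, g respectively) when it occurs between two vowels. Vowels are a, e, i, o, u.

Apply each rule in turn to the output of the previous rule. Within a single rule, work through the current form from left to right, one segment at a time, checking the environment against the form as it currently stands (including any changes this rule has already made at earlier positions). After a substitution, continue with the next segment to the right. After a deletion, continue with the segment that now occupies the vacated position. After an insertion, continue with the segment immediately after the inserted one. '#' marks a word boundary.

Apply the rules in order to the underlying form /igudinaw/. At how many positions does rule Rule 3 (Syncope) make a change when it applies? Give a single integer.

3

Rule 1 Glottal Epenthesis: [igudinaw] → [higudinaw]
Rule 2 Geminate Reduction: no change — [higudinaw]
Rule 3 Syncope: [higudinaw] → [hgdnaw]
Rule 4 Voicing Between Vowels: no change — [hgdnaw]
Rule Rule 3 changed 3 position(s).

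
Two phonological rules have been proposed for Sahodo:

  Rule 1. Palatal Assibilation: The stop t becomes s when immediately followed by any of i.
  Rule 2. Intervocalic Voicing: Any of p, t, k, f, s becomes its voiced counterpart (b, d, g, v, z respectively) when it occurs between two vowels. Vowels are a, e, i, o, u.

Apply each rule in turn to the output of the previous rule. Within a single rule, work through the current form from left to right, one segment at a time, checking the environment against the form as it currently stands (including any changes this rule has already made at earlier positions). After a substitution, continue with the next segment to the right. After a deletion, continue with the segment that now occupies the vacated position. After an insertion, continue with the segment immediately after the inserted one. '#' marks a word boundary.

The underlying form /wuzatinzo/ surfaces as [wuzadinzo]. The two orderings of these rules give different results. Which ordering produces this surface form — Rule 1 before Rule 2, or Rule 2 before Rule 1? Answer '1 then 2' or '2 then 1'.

2 then 1

Order 1 then 2:
  1 Palatal Assibilation: [wuzatinzo] → [wuzasinzo]
  2 Intervocalic Voicing: [wuzasinzo] → [wuzazinzo]
  result: [wuzazinzo]
Order 2 then 1:
  2 Intervocalic Voicing: [wuzatinzo] → [wuzadinzo]
  1 Palatal Assibilation: no change — [wuzadinzo]
  result: [wuzadinzo]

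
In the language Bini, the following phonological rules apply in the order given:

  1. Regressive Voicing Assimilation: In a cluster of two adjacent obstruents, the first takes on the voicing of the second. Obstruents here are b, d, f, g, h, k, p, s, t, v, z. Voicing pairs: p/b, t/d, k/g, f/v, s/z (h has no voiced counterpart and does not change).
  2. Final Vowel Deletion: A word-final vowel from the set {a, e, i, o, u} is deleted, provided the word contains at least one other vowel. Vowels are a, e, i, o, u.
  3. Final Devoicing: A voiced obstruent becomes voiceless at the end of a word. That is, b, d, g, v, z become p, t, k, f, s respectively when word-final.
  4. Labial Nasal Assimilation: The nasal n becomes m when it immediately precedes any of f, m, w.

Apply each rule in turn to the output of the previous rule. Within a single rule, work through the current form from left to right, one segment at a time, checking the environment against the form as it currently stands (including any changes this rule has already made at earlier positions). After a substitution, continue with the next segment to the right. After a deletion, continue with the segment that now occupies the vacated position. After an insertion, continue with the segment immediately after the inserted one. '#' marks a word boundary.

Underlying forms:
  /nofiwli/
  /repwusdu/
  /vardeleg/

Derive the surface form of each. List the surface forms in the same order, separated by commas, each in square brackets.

[nofiwl], [repwuzt], [vardelek]

/nofiwli/:
  1 Regressive Voicing Assimilation: no change — [nofiwli]
  2 Final Vowel Deletion: [nofiwli] → [nofiwl]
  3 Final Devoicing: no change — [nofiwl]
  4 Labial Nasal Assimilation: no change — [nofiwl]
/repwusdu/:
  1 Regressive Voicing Assimilation: [repwusdu] → [repwuzdu]
  2 Final Vowel Deletion: [repwuzdu] → [repwuzd]
  3 Final Devoicing: [repwuzd] → [repwuzt]
  4 Labial Nasal Assimilation: no change — [repwuzt]
/vardeleg/:
  1 Regressive Voicing Assimilation: no change — [vardeleg]
  2 Final Vowel Deletion: no change — [vardeleg]
  3 Final Devoicing: [vardeleg] → [vardelek]
  4 Labial Nasal Assimilation: no change — [vardelek]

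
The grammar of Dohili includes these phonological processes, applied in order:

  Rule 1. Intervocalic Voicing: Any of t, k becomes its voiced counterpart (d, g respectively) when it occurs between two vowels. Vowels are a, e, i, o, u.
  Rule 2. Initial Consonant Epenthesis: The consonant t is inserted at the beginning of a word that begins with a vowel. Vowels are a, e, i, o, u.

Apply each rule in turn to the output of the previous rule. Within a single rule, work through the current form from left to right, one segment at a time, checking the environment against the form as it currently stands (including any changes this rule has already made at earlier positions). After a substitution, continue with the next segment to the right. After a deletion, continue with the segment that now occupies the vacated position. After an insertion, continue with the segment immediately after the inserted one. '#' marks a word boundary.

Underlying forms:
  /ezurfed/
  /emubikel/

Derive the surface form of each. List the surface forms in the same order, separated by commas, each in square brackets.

/ezurfed/:
  Rule 1 Intervocalic Voicing: no change — [ezurfed]
  Rule 2 Initial Consonant Epenthesis: [ezurfed] → [tezurfed]
/emubikel/:
  Rule 1 Intervocalic Voicing: [emubikel] → [emubigel]
  Rule 2 Initial Consonant Epenthesis: [emubigel] → [temubigel]

[tezurfed], [temubigel]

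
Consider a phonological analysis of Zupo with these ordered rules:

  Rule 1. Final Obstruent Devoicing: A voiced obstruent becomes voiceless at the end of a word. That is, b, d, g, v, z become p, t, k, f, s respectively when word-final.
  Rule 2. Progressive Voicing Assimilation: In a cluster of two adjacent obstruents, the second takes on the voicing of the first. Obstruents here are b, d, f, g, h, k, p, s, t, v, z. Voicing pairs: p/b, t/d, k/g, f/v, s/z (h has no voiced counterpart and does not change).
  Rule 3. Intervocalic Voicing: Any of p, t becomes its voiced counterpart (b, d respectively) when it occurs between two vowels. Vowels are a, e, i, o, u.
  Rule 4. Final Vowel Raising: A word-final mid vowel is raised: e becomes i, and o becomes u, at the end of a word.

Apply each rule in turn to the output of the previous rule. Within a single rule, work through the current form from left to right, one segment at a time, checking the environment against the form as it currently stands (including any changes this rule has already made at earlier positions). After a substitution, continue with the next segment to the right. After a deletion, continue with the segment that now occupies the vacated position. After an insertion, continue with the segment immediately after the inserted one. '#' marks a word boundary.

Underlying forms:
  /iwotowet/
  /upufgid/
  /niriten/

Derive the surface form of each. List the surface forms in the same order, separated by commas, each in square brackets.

/iwotowet/:
  Rule 1 Final Obstruent Devoicing: no change — [iwotowet]
  Rule 2 Progressive Voicing Assimilation: no change — [iwotowet]
  Rule 3 Intervocalic Voicing: [iwotowet] → [iwodowet]
  Rule 4 Final Vowel Raising: no change — [iwodowet]
/upufgid/:
  Rule 1 Final Obstruent Devoicing: [upufgid] → [upufgit]
  Rule 2 Progressive Voicing Assimilation: [upufgit] → [upufkit]
  Rule 3 Intervocalic Voicing: [upufkit] → [ubufkit]
  Rule 4 Final Vowel Raising: no change — [ubufkit]
/niriten/:
  Rule 1 Final Obstruent Devoicing: no change — [niriten]
  Rule 2 Progressive Voicing Assimilation: no change — [niriten]
  Rule 3 Intervocalic Voicing: [niriten] → [niriden]
  Rule 4 Final Vowel Raising: no change — [niriden]

[iwodowet], [ubufkit], [niriden]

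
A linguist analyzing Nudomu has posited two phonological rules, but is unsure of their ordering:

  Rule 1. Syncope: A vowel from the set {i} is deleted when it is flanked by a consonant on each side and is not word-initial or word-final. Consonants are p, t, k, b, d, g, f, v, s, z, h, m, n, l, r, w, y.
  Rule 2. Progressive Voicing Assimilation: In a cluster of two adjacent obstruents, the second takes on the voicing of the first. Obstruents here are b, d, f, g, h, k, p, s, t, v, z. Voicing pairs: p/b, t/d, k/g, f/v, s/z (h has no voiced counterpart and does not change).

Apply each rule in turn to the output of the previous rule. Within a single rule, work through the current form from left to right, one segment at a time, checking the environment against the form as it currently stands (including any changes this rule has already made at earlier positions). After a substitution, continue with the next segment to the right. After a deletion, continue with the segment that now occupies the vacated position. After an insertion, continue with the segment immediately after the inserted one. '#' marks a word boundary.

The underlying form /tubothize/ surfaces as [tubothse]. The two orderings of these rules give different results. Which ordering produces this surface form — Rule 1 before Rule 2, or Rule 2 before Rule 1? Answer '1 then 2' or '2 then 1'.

1 then 2

Order 1 then 2:
  1 Syncope: [tubothize] → [tubothze]
  2 Progressive Voicing Assimilation: [tubothze] → [tubothse]
  result: [tubothse]
Order 2 then 1:
  2 Progressive Voicing Assimilation: no change — [tubothize]
  1 Syncope: [tubothize] → [tubothze]
  result: [tubothze]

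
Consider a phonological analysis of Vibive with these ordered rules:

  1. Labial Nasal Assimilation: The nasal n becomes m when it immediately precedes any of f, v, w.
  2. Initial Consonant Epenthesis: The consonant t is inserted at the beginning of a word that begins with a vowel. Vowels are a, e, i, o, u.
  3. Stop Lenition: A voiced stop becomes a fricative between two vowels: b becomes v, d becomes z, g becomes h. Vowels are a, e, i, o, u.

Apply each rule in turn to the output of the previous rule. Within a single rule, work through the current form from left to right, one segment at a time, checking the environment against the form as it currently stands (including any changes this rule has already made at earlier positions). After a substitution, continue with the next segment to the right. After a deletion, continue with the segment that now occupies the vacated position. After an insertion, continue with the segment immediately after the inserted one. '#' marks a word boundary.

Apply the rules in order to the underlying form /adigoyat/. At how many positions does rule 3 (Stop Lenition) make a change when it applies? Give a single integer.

1 Labial Nasal Assimilation: no change — [adigoyat]
2 Initial Consonant Epenthesis: [adigoyat] → [tadigoyat]
3 Stop Lenition: [tadigoyat] → [tazihoyat]
Rule 3 changed 2 position(s).

2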